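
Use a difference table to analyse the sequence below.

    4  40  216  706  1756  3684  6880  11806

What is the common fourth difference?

D1: 36, 176, 490, 1050, 1928, 3196, 4926
D2: 140, 314, 560, 878, 1268, 1730
D3: 174, 246, 318, 390, 462
D4: 72, 72, 72, 72

72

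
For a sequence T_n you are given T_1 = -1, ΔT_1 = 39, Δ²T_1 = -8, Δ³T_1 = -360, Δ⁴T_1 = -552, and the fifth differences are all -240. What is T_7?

-16807

Build the table forward from the leading diagonal:
Δ⁵: -240  -240  -240  -240  -240  -240  -240
Δ⁴: -552  -792  -1032  -1272  -1512  -1752  -1992
Δ³: -360  -912  -1704  -2736  -4008  -5520  -7272
Δ²: -8  -368  -1280  -2984  -5720  -9728  -15248
Δ: 39  31  -337  -1617  -4601  -10321  -20049
T: -1  38  69  -268  -1885  -6486  -16807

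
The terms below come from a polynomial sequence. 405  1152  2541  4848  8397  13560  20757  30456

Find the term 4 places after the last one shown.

105312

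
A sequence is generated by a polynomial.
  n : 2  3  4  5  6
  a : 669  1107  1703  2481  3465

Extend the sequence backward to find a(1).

365

First differences: 438  596  778  984
Second differences: 158  182  206
Third differences: 24  24
The third differences are constant at 24.
Work back: 158 − 24 = 134;  438 − 134 = 304;  669 − 304 = 365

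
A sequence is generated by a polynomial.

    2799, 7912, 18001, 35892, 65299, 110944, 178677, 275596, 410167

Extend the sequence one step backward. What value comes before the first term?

First differences: 5113  10089  17891  29407  45645  67733  96919  134571
Second differences: 4976  7802  11516  16238  22088  29186  37652
Third differences: 2826  3714  4722  5850  7098  8466
Fourth differences: 888  1008  1128  1248  1368
Fifth differences: 120  120  120  120
The fifth differences are constant at 120.
Work back: 888 − 120 = 768;  2826 − 768 = 2058;  4976 − 2058 = 2918;  5113 − 2918 = 2195;  2799 − 2195 = 604

604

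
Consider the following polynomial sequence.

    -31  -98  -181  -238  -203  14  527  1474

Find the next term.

3017

First differences: -67  -83  -57  35  217  513  947
Second differences: -16  26  92  182  296  434
Third differences: 42  66  90  114  138
Fourth differences: 24  24  24  24
The fourth differences are constant (24).
138 + 24 = 162;  434 + 162 = 596;  947 + 596 = 1543;  1474 + 1543 = 3017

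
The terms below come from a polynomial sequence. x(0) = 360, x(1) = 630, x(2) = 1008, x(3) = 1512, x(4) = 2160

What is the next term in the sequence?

2970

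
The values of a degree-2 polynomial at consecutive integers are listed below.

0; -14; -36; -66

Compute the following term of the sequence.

-104

First differences: -14, -22, -30
Second differences: -8, -8
Constant second difference = -8, so extend:
-30 − 8 = -38;  -66 − 38 = -104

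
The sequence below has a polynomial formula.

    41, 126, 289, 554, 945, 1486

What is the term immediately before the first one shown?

10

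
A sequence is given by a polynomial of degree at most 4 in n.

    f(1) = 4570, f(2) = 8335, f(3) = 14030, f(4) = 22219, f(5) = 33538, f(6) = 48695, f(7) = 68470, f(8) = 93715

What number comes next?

First differences: 3765, 5695, 8189, 11319, 15157, 19775, 25245
Second differences: 1930, 2494, 3130, 3838, 4618, 5470
Third differences: 564, 636, 708, 780, 852
Fourth differences: 72, 72, 72, 72
The fourth differences are constant (72).
852 + 72 = 924;  5470 + 924 = 6394;  25245 + 6394 = 31639;  93715 + 31639 = 125354

125354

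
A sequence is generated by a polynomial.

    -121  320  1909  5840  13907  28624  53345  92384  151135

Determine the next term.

236192

First differences: 441, 1589, 3931, 8067, 14717, 24721, 39039, 58751
Second differences: 1148, 2342, 4136, 6650, 10004, 14318, 19712
Third differences: 1194, 1794, 2514, 3354, 4314, 5394
Fourth differences: 600, 720, 840, 960, 1080
Fifth differences: 120, 120, 120, 120
Constant fifth difference = 120, so extend:
1080 + 120 = 1200;  5394 + 1200 = 6594;  19712 + 6594 = 26306;  58751 + 26306 = 85057;  151135 + 85057 = 236192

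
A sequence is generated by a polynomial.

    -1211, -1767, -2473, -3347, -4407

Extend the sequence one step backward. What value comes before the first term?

-556, -706, -874, -1060
-150, -168, -186
-18, -18
The third differences are constant at -18.
Work back: -150 + 18 = -132;  -556 + 132 = -424;  -1211 + 424 = -787

-787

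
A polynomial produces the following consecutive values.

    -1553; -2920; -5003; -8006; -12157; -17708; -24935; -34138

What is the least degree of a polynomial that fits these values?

4

-1367, -2083, -3003, -4151, -5551, -7227, -9203
-716, -920, -1148, -1400, -1676, -1976
-204, -228, -252, -276, -300
-24, -24, -24, -24
The fourth differences are constant, so the polynomial has degree 4.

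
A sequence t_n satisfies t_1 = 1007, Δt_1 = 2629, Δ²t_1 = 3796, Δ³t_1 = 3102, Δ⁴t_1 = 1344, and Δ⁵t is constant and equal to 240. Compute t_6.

90092

Build the table forward from the leading diagonal:
D5: 240, 240, 240, 240, 240, 240
D4: 1344, 1584, 1824, 2064, 2304, 2544
D3: 3102, 4446, 6030, 7854, 9918, 12222
D2: 3796, 6898, 11344, 17374, 25228, 35146
D1: 2629, 6425, 13323, 24667, 42041, 67269
t: 1007, 3636, 10061, 23384, 48051, 90092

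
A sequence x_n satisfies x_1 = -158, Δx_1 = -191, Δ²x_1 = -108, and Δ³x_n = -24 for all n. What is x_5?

-1666

Build the table forward from the leading diagonal:
Third differences: -24, -24, -24, -24, -24
Second differences: -108, -132, -156, -180, -204
First differences: -191, -299, -431, -587, -767
x: -158, -349, -648, -1079, -1666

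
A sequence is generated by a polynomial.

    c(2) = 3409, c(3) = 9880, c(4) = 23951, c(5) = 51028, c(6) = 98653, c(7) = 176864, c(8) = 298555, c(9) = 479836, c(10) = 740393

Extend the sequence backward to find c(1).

908

Δ: 6471  14071  27077  47625  78211  121691  181281  260557
Δ²: 7600  13006  20548  30586  43480  59590  79276
Δ³: 5406  7542  10038  12894  16110  19686
Δ⁴: 2136  2496  2856  3216  3576
Δ⁵: 360  360  360  360
The fifth differences are constant at 360.
Work back: 2136 − 360 = 1776;  5406 − 1776 = 3630;  7600 − 3630 = 3970;  6471 − 3970 = 2501;  3409 − 2501 = 908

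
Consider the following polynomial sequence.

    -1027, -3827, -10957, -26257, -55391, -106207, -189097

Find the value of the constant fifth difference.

D1: -2800, -7130, -15300, -29134, -50816, -82890
D2: -4330, -8170, -13834, -21682, -32074
D3: -3840, -5664, -7848, -10392
D4: -1824, -2184, -2544
D5: -360, -360

-360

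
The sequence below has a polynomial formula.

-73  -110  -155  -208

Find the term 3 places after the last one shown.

-37 , -45 , -53
-8 , -8
Constant second difference = -8, so extend:
-53 − 8 = -61;  -208 − 61 = -269
-61 − 8 = -69;  -269 − 69 = -338
-69 − 8 = -77;  -338 − 77 = -415

-415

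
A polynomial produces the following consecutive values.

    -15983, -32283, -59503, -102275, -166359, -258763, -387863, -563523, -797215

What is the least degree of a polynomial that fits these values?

First differences: -16300, -27220, -42772, -64084, -92404, -129100, -175660, -233692
Second differences: -10920, -15552, -21312, -28320, -36696, -46560, -58032
Third differences: -4632, -5760, -7008, -8376, -9864, -11472
Fourth differences: -1128, -1248, -1368, -1488, -1608
Fifth differences: -120, -120, -120, -120
The fifth differences are constant, so the polynomial has degree 5.

5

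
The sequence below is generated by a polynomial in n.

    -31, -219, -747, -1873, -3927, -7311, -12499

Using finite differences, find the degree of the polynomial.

4

First differences: -188, -528, -1126, -2054, -3384, -5188
Second differences: -340, -598, -928, -1330, -1804
Third differences: -258, -330, -402, -474
Fourth differences: -72, -72, -72
The fourth differences are constant, so the polynomial has degree 4.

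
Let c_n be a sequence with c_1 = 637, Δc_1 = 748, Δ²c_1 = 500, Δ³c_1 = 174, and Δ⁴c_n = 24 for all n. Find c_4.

Build the table forward from the leading diagonal:
Fourth differences: 24  24  24  24
Third differences: 174  198  222  246
Second differences: 500  674  872  1094
First differences: 748  1248  1922  2794
c: 637  1385  2633  4555

4555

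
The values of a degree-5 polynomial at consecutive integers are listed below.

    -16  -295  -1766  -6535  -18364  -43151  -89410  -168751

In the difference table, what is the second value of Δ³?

-3762

Δ: -279, -1471, -4769, -11829, -24787, -46259, -79341
Δ²: -1192, -3298, -7060, -12958, -21472, -33082
Δ³: -2106, -3762, -5898, -8514, -11610
Δ⁴: -1656, -2136, -2616, -3096
Δ⁵: -480, -480, -480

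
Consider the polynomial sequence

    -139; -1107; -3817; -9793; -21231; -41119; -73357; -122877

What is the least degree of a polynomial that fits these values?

-968, -2710, -5976, -11438, -19888, -32238, -49520
-1742, -3266, -5462, -8450, -12350, -17282
-1524, -2196, -2988, -3900, -4932
-672, -792, -912, -1032
-120, -120, -120
The fifth differences are constant, so the polynomial has degree 5.

5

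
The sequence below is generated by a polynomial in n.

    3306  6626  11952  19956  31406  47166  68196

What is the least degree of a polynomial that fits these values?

4

D1: 3320, 5326, 8004, 11450, 15760, 21030
D2: 2006, 2678, 3446, 4310, 5270
D3: 672, 768, 864, 960
D4: 96, 96, 96
The fourth differences are constant, so the polynomial has degree 4.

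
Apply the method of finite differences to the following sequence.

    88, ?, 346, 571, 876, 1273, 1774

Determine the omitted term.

189

Using the last 5 terms:
225, 305, 397, 501
80, 92, 104
12, 12
Constant third difference = 12.
Extend backward: 80 − 12 = 68;  225 − 68 = 157;  346 − 157 = 189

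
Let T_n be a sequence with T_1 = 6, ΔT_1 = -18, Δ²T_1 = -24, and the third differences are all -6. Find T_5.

-234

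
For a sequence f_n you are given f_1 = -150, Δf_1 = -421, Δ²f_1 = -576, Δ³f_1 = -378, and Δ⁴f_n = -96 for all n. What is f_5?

-6898

Build the table forward from the leading diagonal:
Fourth differences: -96  -96  -96  -96  -96
Third differences: -378  -474  -570  -666  -762
Second differences: -576  -954  -1428  -1998  -2664
First differences: -421  -997  -1951  -3379  -5377
f: -150  -571  -1568  -3519  -6898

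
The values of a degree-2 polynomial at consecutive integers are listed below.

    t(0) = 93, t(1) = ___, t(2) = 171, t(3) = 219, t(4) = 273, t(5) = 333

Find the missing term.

129

Using the last 4 terms:
First differences: 48  54  60
Second differences: 6  6
Constant second difference = 6.
Extend backward: 48 − 6 = 42;  171 − 42 = 129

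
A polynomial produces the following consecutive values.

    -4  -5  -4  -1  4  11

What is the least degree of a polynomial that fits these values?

D1: -1, 1, 3, 5, 7
D2: 2, 2, 2, 2
The second differences are constant, so the polynomial has degree 2.

2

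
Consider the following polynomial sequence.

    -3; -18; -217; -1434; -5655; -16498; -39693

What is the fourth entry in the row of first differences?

-4221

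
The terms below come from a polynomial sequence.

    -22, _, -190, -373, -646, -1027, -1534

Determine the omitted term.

Using the last 5 terms:
Δ: -183, -273, -381, -507
Δ²: -90, -108, -126
Δ³: -18, -18
Constant third difference = -18.
Extend backward: -90 + 18 = -72;  -183 + 72 = -111;  -190 + 111 = -79

-79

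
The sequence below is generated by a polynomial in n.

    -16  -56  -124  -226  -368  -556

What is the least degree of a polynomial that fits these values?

3

Δ: -40, -68, -102, -142, -188
Δ²: -28, -34, -40, -46
Δ³: -6, -6, -6
The third differences are constant, so the polynomial has degree 3.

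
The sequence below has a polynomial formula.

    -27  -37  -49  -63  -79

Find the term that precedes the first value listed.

-19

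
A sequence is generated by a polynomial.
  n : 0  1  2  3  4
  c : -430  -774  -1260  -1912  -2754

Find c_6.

-5104

-344 , -486 , -652 , -842
-142 , -166 , -190
-24 , -24
The third differences are constant (-24).
-190 − 24 = -214;  -842 − 214 = -1056;  -2754 − 1056 = -3810
-214 − 24 = -238;  -1056 − 238 = -1294;  -3810 − 1294 = -5104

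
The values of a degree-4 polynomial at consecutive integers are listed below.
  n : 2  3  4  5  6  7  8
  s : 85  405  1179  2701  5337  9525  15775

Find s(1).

-3

First differences: 320, 774, 1522, 2636, 4188, 6250
Second differences: 454, 748, 1114, 1552, 2062
Third differences: 294, 366, 438, 510
Fourth differences: 72, 72, 72
The fourth differences are constant at 72.
Work back: 294 − 72 = 222;  454 − 222 = 232;  320 − 232 = 88;  85 − 88 = -3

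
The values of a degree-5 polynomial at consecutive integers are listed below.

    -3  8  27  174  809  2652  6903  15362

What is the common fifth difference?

First differences: 11, 19, 147, 635, 1843, 4251, 8459
Second differences: 8, 128, 488, 1208, 2408, 4208
Third differences: 120, 360, 720, 1200, 1800
Fourth differences: 240, 360, 480, 600
Fifth differences: 120, 120, 120

120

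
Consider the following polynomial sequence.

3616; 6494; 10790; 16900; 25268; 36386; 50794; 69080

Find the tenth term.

119878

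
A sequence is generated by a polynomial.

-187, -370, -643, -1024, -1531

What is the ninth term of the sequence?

-5179

Δ: -183, -273, -381, -507
Δ²: -90, -108, -126
Δ³: -18, -18
Third differences constant at -18.
-126 − 18 = -144;  -507 − 144 = -651;  -1531 − 651 = -2182
-144 − 18 = -162;  -651 − 162 = -813;  -2182 − 813 = -2995
-162 − 18 = -180;  -813 − 180 = -993;  -2995 − 993 = -3988
-180 − 18 = -198;  -993 − 198 = -1191;  -3988 − 1191 = -5179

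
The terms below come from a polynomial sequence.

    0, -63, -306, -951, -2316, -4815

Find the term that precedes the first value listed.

9

D1: -63, -243, -645, -1365, -2499
D2: -180, -402, -720, -1134
D3: -222, -318, -414
D4: -96, -96
The fourth differences are constant at -96.
Work back: -222 + 96 = -126;  -180 + 126 = -54;  -63 + 54 = -9;  0 + 9 = 9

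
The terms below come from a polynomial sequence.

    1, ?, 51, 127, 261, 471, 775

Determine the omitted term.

Using the last 5 terms:
First differences: 76, 134, 210, 304
Second differences: 58, 76, 94
Third differences: 18, 18
Constant third difference = 18.
Extend backward: 58 − 18 = 40;  76 − 40 = 36;  51 − 36 = 15

15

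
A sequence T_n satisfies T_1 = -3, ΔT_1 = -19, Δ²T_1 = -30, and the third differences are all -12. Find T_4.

-162

Build the table forward from the leading diagonal:
D3: -12  -12  -12  -12
D2: -30  -42  -54  -66
D1: -19  -49  -91  -145
T: -3  -22  -71  -162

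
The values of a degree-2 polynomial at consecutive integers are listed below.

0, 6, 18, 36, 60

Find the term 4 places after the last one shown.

216

First differences: 6, 12, 18, 24
Second differences: 6, 6, 6
Second differences constant at 6.
24 + 6 = 30;  60 + 30 = 90
30 + 6 = 36;  90 + 36 = 126
36 + 6 = 42;  126 + 42 = 168
42 + 6 = 48;  168 + 48 = 216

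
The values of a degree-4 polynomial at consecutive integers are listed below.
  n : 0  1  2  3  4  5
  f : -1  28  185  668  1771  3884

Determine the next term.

29 , 157 , 483 , 1103 , 2113
128 , 326 , 620 , 1010
198 , 294 , 390
96 , 96
Fourth differences constant at 96.
390 + 96 = 486;  1010 + 486 = 1496;  2113 + 1496 = 3609;  3884 + 3609 = 7493

7493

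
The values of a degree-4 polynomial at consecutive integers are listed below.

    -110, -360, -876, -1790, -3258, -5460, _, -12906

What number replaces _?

Using the first 6 terms:
First differences: -250  -516  -914  -1468  -2202
Second differences: -266  -398  -554  -734
Third differences: -132  -156  -180
Fourth differences: -24  -24
Constant fourth difference = -24.
Extend forward: -180 − 24 = -204;  -734 − 204 = -938;  -2202 − 938 = -3140;  -5460 − 3140 = -8600

-8600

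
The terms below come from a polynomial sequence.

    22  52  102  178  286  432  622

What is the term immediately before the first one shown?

6

D1: 30, 50, 76, 108, 146, 190
D2: 20, 26, 32, 38, 44
D3: 6, 6, 6, 6
The third differences are constant at 6.
Work back: 20 − 6 = 14;  30 − 14 = 16;  22 − 16 = 6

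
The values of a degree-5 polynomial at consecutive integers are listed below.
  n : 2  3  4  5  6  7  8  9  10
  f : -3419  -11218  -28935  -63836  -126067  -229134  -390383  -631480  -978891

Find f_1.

First differences: -7799, -17717, -34901, -62231, -103067, -161249, -241097, -347411
Second differences: -9918, -17184, -27330, -40836, -58182, -79848, -106314
Third differences: -7266, -10146, -13506, -17346, -21666, -26466
Fourth differences: -2880, -3360, -3840, -4320, -4800
Fifth differences: -480, -480, -480, -480
The fifth differences are constant at -480.
Work back: -2880 + 480 = -2400;  -7266 + 2400 = -4866;  -9918 + 4866 = -5052;  -7799 + 5052 = -2747;  -3419 + 2747 = -672

-672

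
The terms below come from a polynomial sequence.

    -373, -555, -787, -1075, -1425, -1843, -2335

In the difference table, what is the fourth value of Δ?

-350

D1: -182, -232, -288, -350, -418, -492
D2: -50, -56, -62, -68, -74
D3: -6, -6, -6, -6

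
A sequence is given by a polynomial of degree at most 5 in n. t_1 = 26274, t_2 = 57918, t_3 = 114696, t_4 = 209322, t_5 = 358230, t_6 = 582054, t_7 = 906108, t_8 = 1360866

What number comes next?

1982442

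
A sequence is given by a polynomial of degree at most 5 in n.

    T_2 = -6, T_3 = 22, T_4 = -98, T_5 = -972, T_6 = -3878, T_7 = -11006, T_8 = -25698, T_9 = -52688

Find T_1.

-8

D1: 28, -120, -874, -2906, -7128, -14692, -26990
D2: -148, -754, -2032, -4222, -7564, -12298
D3: -606, -1278, -2190, -3342, -4734
D4: -672, -912, -1152, -1392
D5: -240, -240, -240
The fifth differences are constant at -240.
Work back: -672 + 240 = -432;  -606 + 432 = -174;  -148 + 174 = 26;  28 − 26 = 2;  -6 − 2 = -8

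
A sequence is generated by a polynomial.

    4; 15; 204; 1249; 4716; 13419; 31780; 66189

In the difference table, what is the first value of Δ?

11

D1: 11, 189, 1045, 3467, 8703, 18361, 34409
D2: 178, 856, 2422, 5236, 9658, 16048
D3: 678, 1566, 2814, 4422, 6390
D4: 888, 1248, 1608, 1968
D5: 360, 360, 360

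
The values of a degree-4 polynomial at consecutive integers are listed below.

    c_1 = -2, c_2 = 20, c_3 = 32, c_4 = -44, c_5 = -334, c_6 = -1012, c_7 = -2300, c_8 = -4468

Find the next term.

Δ: 22  12  -76  -290  -678  -1288  -2168
Δ²: -10  -88  -214  -388  -610  -880
Δ³: -78  -126  -174  -222  -270
Δ⁴: -48  -48  -48  -48
Fourth differences constant at -48.
-270 − 48 = -318;  -880 − 318 = -1198;  -2168 − 1198 = -3366;  -4468 − 3366 = -7834

-7834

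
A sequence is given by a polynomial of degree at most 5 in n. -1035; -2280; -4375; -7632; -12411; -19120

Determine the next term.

-1245, -2095, -3257, -4779, -6709
-850, -1162, -1522, -1930
-312, -360, -408
-48, -48
The fourth differences are constant (-48).
-408 − 48 = -456;  -1930 − 456 = -2386;  -6709 − 2386 = -9095;  -19120 − 9095 = -28215

-28215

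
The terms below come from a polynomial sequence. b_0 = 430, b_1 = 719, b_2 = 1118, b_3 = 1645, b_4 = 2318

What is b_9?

D1: 289, 399, 527, 673
D2: 110, 128, 146
D3: 18, 18
Constant third difference = 18, so extend:
146 + 18 = 164;  673 + 164 = 837;  2318 + 837 = 3155
164 + 18 = 182;  837 + 182 = 1019;  3155 + 1019 = 4174
182 + 18 = 200;  1019 + 200 = 1219;  4174 + 1219 = 5393
200 + 18 = 218;  1219 + 218 = 1437;  5393 + 1437 = 6830
218 + 18 = 236;  1437 + 236 = 1673;  6830 + 1673 = 8503

8503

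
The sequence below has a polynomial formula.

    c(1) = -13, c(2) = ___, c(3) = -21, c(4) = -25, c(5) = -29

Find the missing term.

-17

Using the last 3 terms:
First differences: -4, -4
Constant first difference = -4.
Extend backward: -21 + 4 = -17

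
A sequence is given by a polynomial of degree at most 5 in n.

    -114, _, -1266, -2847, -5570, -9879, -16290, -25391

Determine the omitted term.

Using the last 6 terms:
Δ: -1581, -2723, -4309, -6411, -9101
Δ²: -1142, -1586, -2102, -2690
Δ³: -444, -516, -588
Δ⁴: -72, -72
Constant fourth difference = -72.
Extend backward: -444 + 72 = -372;  -1142 + 372 = -770;  -1581 + 770 = -811;  -1266 + 811 = -455

-455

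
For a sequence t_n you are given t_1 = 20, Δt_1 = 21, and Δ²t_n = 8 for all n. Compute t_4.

107

Build the table forward from the leading diagonal:
Δ²: 8  8  8  8
Δ: 21  29  37  45
t: 20  41  70  107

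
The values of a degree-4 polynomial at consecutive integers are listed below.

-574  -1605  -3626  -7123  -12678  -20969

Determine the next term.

-32770

First differences: -1031, -2021, -3497, -5555, -8291
Second differences: -990, -1476, -2058, -2736
Third differences: -486, -582, -678
Fourth differences: -96, -96
Fourth differences constant at -96.
-678 − 96 = -774;  -2736 − 774 = -3510;  -8291 − 3510 = -11801;  -20969 − 11801 = -32770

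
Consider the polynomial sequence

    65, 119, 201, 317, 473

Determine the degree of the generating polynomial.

3

First differences: 54, 82, 116, 156
Second differences: 28, 34, 40
Third differences: 6, 6
The third differences are constant, so the polynomial has degree 3.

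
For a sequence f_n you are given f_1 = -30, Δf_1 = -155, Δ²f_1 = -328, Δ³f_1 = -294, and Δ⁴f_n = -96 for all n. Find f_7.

-13200

Build the table forward from the leading diagonal:
Δ⁴: -96  -96  -96  -96  -96  -96  -96
Δ³: -294  -390  -486  -582  -678  -774  -870
Δ²: -328  -622  -1012  -1498  -2080  -2758  -3532
Δ: -155  -483  -1105  -2117  -3615  -5695  -8453
f: -30  -185  -668  -1773  -3890  -7505  -13200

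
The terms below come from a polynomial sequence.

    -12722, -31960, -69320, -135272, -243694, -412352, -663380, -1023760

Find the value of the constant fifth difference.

-480

D1: -19238, -37360, -65952, -108422, -168658, -251028, -360380
D2: -18122, -28592, -42470, -60236, -82370, -109352
D3: -10470, -13878, -17766, -22134, -26982
D4: -3408, -3888, -4368, -4848
D5: -480, -480, -480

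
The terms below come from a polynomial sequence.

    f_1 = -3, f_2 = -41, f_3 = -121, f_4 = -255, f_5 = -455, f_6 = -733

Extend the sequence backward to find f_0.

Δ: -38  -80  -134  -200  -278
Δ²: -42  -54  -66  -78
Δ³: -12  -12  -12
The third differences are constant at -12.
Work back: -42 + 12 = -30;  -38 + 30 = -8;  -3 + 8 = 5

5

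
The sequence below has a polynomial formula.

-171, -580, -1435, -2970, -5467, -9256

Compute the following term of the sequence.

Δ: -409 , -855 , -1535 , -2497 , -3789
Δ²: -446 , -680 , -962 , -1292
Δ³: -234 , -282 , -330
Δ⁴: -48 , -48
Constant fourth difference = -48, so extend:
-330 − 48 = -378;  -1292 − 378 = -1670;  -3789 − 1670 = -5459;  -9256 − 5459 = -14715

-14715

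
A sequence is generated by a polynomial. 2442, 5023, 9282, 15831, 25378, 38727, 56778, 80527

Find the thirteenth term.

First differences: 2581 , 4259 , 6549 , 9547 , 13349 , 18051 , 23749
Second differences: 1678 , 2290 , 2998 , 3802 , 4702 , 5698
Third differences: 612 , 708 , 804 , 900 , 996
Fourth differences: 96 , 96 , 96 , 96
Constant fourth difference = 96, so extend:
996 + 96 = 1092;  5698 + 1092 = 6790;  23749 + 6790 = 30539;  80527 + 30539 = 111066
1092 + 96 = 1188;  6790 + 1188 = 7978;  30539 + 7978 = 38517;  111066 + 38517 = 149583
1188 + 96 = 1284;  7978 + 1284 = 9262;  38517 + 9262 = 47779;  149583 + 47779 = 197362
1284 + 96 = 1380;  9262 + 1380 = 10642;  47779 + 10642 = 58421;  197362 + 58421 = 255783
1380 + 96 = 1476;  10642 + 1476 = 12118;  58421 + 12118 = 70539;  255783 + 70539 = 326322

326322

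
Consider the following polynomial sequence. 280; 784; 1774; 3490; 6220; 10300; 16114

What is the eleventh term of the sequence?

66070

504, 990, 1716, 2730, 4080, 5814
486, 726, 1014, 1350, 1734
240, 288, 336, 384
48, 48, 48
Constant fourth difference = 48, so extend:
384 + 48 = 432;  1734 + 432 = 2166;  5814 + 2166 = 7980;  16114 + 7980 = 24094
432 + 48 = 480;  2166 + 480 = 2646;  7980 + 2646 = 10626;  24094 + 10626 = 34720
480 + 48 = 528;  2646 + 528 = 3174;  10626 + 3174 = 13800;  34720 + 13800 = 48520
528 + 48 = 576;  3174 + 576 = 3750;  13800 + 3750 = 17550;  48520 + 17550 = 66070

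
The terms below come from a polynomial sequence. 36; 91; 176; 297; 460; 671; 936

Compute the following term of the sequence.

55, 85, 121, 163, 211, 265
30, 36, 42, 48, 54
6, 6, 6, 6
The third differences are constant (6).
54 + 6 = 60;  265 + 60 = 325;  936 + 325 = 1261

1261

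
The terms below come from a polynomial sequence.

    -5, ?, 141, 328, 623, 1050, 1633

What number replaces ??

38

Using the last 5 terms:
Δ: 187  295  427  583
Δ²: 108  132  156
Δ³: 24  24
Constant third difference = 24.
Extend backward: 108 − 24 = 84;  187 − 84 = 103;  141 − 103 = 38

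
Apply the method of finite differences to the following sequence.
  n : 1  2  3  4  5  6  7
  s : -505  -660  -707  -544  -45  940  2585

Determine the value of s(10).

13580

-155, -47, 163, 499, 985, 1645
108, 210, 336, 486, 660
102, 126, 150, 174
24, 24, 24
Constant fourth difference = 24, so extend:
174 + 24 = 198;  660 + 198 = 858;  1645 + 858 = 2503;  2585 + 2503 = 5088
198 + 24 = 222;  858 + 222 = 1080;  2503 + 1080 = 3583;  5088 + 3583 = 8671
222 + 24 = 246;  1080 + 246 = 1326;  3583 + 1326 = 4909;  8671 + 4909 = 13580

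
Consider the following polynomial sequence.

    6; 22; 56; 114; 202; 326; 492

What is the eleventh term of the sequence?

1696

16 , 34 , 58 , 88 , 124 , 166
18 , 24 , 30 , 36 , 42
6 , 6 , 6 , 6
Third differences constant at 6.
42 + 6 = 48;  166 + 48 = 214;  492 + 214 = 706
48 + 6 = 54;  214 + 54 = 268;  706 + 268 = 974
54 + 6 = 60;  268 + 60 = 328;  974 + 328 = 1302
60 + 6 = 66;  328 + 66 = 394;  1302 + 394 = 1696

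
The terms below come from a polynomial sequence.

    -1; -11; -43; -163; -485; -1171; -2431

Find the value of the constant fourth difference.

D1: -10, -32, -120, -322, -686, -1260
D2: -22, -88, -202, -364, -574
D3: -66, -114, -162, -210
D4: -48, -48, -48

-48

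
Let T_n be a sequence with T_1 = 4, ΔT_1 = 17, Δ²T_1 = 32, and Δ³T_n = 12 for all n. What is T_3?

70

Build the table forward from the leading diagonal:
D3: 12  12  12
D2: 32  44  56
D1: 17  49  93
T: 4  21  70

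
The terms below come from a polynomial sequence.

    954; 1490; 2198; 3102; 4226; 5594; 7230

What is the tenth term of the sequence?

Δ: 536, 708, 904, 1124, 1368, 1636
Δ²: 172, 196, 220, 244, 268
Δ³: 24, 24, 24, 24
Third differences constant at 24.
268 + 24 = 292;  1636 + 292 = 1928;  7230 + 1928 = 9158
292 + 24 = 316;  1928 + 316 = 2244;  9158 + 2244 = 11402
316 + 24 = 340;  2244 + 340 = 2584;  11402 + 2584 = 13986

13986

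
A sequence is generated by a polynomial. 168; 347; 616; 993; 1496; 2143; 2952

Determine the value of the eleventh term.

First differences: 179 , 269 , 377 , 503 , 647 , 809
Second differences: 90 , 108 , 126 , 144 , 162
Third differences: 18 , 18 , 18 , 18
The third differences are constant (18).
162 + 18 = 180;  809 + 180 = 989;  2952 + 989 = 3941
180 + 18 = 198;  989 + 198 = 1187;  3941 + 1187 = 5128
198 + 18 = 216;  1187 + 216 = 1403;  5128 + 1403 = 6531
216 + 18 = 234;  1403 + 234 = 1637;  6531 + 1637 = 8168

8168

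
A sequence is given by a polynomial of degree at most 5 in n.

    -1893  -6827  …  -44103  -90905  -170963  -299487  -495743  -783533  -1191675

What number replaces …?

-18923

Using the last 7 terms:
-46802, -80058, -128524, -196256, -287790, -408142
-33256, -48466, -67732, -91534, -120352
-15210, -19266, -23802, -28818
-4056, -4536, -5016
-480, -480
Constant fifth difference = -480.
Extend backward: -4056 + 480 = -3576;  -15210 + 3576 = -11634;  -33256 + 11634 = -21622;  -46802 + 21622 = -25180;  -44103 + 25180 = -18923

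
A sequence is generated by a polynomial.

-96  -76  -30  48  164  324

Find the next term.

534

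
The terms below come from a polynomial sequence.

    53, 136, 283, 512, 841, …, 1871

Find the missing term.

Using the first 5 terms:
D1: 83  147  229  329
D2: 64  82  100
D3: 18  18
Constant third difference = 18.
Extend forward: 100 + 18 = 118;  329 + 118 = 447;  841 + 447 = 1288

1288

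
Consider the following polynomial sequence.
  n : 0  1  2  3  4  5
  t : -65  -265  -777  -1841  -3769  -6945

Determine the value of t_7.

First differences: -200, -512, -1064, -1928, -3176
Second differences: -312, -552, -864, -1248
Third differences: -240, -312, -384
Fourth differences: -72, -72
The fourth differences are constant (-72).
-384 − 72 = -456;  -1248 − 456 = -1704;  -3176 − 1704 = -4880;  -6945 − 4880 = -11825
-456 − 72 = -528;  -1704 − 528 = -2232;  -4880 − 2232 = -7112;  -11825 − 7112 = -18937

-18937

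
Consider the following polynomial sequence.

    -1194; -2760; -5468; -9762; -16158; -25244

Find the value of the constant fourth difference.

-72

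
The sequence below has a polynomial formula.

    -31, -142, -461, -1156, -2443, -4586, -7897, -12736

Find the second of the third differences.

-216

First differences: -111, -319, -695, -1287, -2143, -3311, -4839
Second differences: -208, -376, -592, -856, -1168, -1528
Third differences: -168, -216, -264, -312, -360
Fourth differences: -48, -48, -48, -48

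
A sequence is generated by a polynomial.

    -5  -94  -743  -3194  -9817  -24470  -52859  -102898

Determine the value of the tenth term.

-89, -649, -2451, -6623, -14653, -28389, -50039
-560, -1802, -4172, -8030, -13736, -21650
-1242, -2370, -3858, -5706, -7914
-1128, -1488, -1848, -2208
-360, -360, -360
Constant fifth difference = -360, so extend:
-2208 − 360 = -2568;  -7914 − 2568 = -10482;  -21650 − 10482 = -32132;  -50039 − 32132 = -82171;  -102898 − 82171 = -185069
-2568 − 360 = -2928;  -10482 − 2928 = -13410;  -32132 − 13410 = -45542;  -82171 − 45542 = -127713;  -185069 − 127713 = -312782

-312782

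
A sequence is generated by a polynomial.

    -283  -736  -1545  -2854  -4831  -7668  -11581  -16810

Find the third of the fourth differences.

-24

Δ: -453, -809, -1309, -1977, -2837, -3913, -5229
Δ²: -356, -500, -668, -860, -1076, -1316
Δ³: -144, -168, -192, -216, -240
Δ⁴: -24, -24, -24, -24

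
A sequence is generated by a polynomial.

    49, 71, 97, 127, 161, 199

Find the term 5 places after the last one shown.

449

D1: 22, 26, 30, 34, 38
D2: 4, 4, 4, 4
The second differences are constant (4).
38 + 4 = 42;  199 + 42 = 241
42 + 4 = 46;  241 + 46 = 287
46 + 4 = 50;  287 + 50 = 337
50 + 4 = 54;  337 + 54 = 391
54 + 4 = 58;  391 + 58 = 449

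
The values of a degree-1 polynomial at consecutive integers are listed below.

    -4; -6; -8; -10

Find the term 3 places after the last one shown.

-16

D1: -2 , -2 , -2
First differences constant at -2.
-10 − 2 = -12
-12 − 2 = -14
-14 − 2 = -16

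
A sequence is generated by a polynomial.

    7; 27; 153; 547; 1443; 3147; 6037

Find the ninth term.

17247

D1: 20, 126, 394, 896, 1704, 2890
D2: 106, 268, 502, 808, 1186
D3: 162, 234, 306, 378
D4: 72, 72, 72
Fourth differences constant at 72.
378 + 72 = 450;  1186 + 450 = 1636;  2890 + 1636 = 4526;  6037 + 4526 = 10563
450 + 72 = 522;  1636 + 522 = 2158;  4526 + 2158 = 6684;  10563 + 6684 = 17247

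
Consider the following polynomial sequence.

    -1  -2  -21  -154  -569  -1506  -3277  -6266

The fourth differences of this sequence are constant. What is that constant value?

-72

Δ: -1, -19, -133, -415, -937, -1771, -2989
Δ²: -18, -114, -282, -522, -834, -1218
Δ³: -96, -168, -240, -312, -384
Δ⁴: -72, -72, -72, -72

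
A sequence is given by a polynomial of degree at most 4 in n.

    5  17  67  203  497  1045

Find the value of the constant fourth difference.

First differences: 12, 50, 136, 294, 548
Second differences: 38, 86, 158, 254
Third differences: 48, 72, 96
Fourth differences: 24, 24

24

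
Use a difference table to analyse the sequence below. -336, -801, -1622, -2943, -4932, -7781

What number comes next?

-11706

First differences: -465 , -821 , -1321 , -1989 , -2849
Second differences: -356 , -500 , -668 , -860
Third differences: -144 , -168 , -192
Fourth differences: -24 , -24
Constant fourth difference = -24, so extend:
-192 − 24 = -216;  -860 − 216 = -1076;  -2849 − 1076 = -3925;  -7781 − 3925 = -11706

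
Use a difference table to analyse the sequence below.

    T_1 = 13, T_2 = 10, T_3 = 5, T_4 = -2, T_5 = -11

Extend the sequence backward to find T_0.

Δ: -3  -5  -7  -9
Δ²: -2  -2  -2
The second differences are constant at -2.
Work back: -3 + 2 = -1;  13 + 1 = 14

14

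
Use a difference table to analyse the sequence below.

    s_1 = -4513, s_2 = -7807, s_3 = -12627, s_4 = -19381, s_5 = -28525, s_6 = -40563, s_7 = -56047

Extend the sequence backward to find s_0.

-2385

D1: -3294, -4820, -6754, -9144, -12038, -15484
D2: -1526, -1934, -2390, -2894, -3446
D3: -408, -456, -504, -552
D4: -48, -48, -48
The fourth differences are constant at -48.
Work back: -408 + 48 = -360;  -1526 + 360 = -1166;  -3294 + 1166 = -2128;  -4513 + 2128 = -2385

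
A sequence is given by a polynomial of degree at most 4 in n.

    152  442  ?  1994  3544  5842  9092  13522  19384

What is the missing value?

1012

Using the last 6 terms:
D1: 1550, 2298, 3250, 4430, 5862
D2: 748, 952, 1180, 1432
D3: 204, 228, 252
D4: 24, 24
Constant fourth difference = 24.
Extend backward: 204 − 24 = 180;  748 − 180 = 568;  1550 − 568 = 982;  1994 − 982 = 1012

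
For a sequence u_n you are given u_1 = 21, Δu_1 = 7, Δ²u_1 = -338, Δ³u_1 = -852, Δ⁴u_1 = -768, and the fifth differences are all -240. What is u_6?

Build the table forward from the leading diagonal:
Δ⁵: -240, -240, -240, -240, -240, -240
Δ⁴: -768, -1008, -1248, -1488, -1728, -1968
Δ³: -852, -1620, -2628, -3876, -5364, -7092
Δ²: -338, -1190, -2810, -5438, -9314, -14678
Δ: 7, -331, -1521, -4331, -9769, -19083
u: 21, 28, -303, -1824, -6155, -15924

-15924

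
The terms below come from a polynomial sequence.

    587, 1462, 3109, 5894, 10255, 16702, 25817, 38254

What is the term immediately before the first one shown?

190

First differences: 875, 1647, 2785, 4361, 6447, 9115, 12437
Second differences: 772, 1138, 1576, 2086, 2668, 3322
Third differences: 366, 438, 510, 582, 654
Fourth differences: 72, 72, 72, 72
The fourth differences are constant at 72.
Work back: 366 − 72 = 294;  772 − 294 = 478;  875 − 478 = 397;  587 − 397 = 190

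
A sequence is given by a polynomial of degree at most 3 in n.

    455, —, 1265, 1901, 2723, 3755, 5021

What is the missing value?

791

Using the last 5 terms:
636  822  1032  1266
186  210  234
24  24
Constant third difference = 24.
Extend backward: 186 − 24 = 162;  636 − 162 = 474;  1265 − 474 = 791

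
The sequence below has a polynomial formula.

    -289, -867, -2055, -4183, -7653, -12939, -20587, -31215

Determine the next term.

-578 , -1188 , -2128 , -3470 , -5286 , -7648 , -10628
-610 , -940 , -1342 , -1816 , -2362 , -2980
-330 , -402 , -474 , -546 , -618
-72 , -72 , -72 , -72
Constant fourth difference = -72, so extend:
-618 − 72 = -690;  -2980 − 690 = -3670;  -10628 − 3670 = -14298;  -31215 − 14298 = -45513

-45513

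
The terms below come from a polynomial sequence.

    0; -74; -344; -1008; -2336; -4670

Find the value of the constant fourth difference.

D1: -74, -270, -664, -1328, -2334
D2: -196, -394, -664, -1006
D3: -198, -270, -342
D4: -72, -72

-72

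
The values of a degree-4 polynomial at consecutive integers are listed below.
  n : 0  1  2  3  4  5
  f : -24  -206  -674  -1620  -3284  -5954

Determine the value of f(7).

D1: -182, -468, -946, -1664, -2670
D2: -286, -478, -718, -1006
D3: -192, -240, -288
D4: -48, -48
Constant fourth difference = -48, so extend:
-288 − 48 = -336;  -1006 − 336 = -1342;  -2670 − 1342 = -4012;  -5954 − 4012 = -9966
-336 − 48 = -384;  -1342 − 384 = -1726;  -4012 − 1726 = -5738;  -9966 − 5738 = -15704

-15704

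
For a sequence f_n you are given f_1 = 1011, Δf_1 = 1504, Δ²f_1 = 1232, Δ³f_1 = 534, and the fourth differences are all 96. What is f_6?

26671

Build the table forward from the leading diagonal:
Δ⁴: 96, 96, 96, 96, 96, 96
Δ³: 534, 630, 726, 822, 918, 1014
Δ²: 1232, 1766, 2396, 3122, 3944, 4862
Δ: 1504, 2736, 4502, 6898, 10020, 13964
f: 1011, 2515, 5251, 9753, 16651, 26671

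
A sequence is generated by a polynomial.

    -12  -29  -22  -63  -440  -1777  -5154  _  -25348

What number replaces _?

-12227

Using the first 7 terms:
D1: -17, 7, -41, -377, -1337, -3377
D2: 24, -48, -336, -960, -2040
D3: -72, -288, -624, -1080
D4: -216, -336, -456
D5: -120, -120
Constant fifth difference = -120.
Extend forward: -456 − 120 = -576;  -1080 − 576 = -1656;  -2040 − 1656 = -3696;  -3377 − 3696 = -7073;  -5154 − 7073 = -12227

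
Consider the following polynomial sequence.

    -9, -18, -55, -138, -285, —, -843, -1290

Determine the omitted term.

Using the first 5 terms:
-9  -37  -83  -147
-28  -46  -64
-18  -18
Constant third difference = -18.
Extend forward: -64 − 18 = -82;  -147 − 82 = -229;  -285 − 229 = -514

-514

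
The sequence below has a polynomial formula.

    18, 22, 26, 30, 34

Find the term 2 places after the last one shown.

D1: 4 , 4 , 4 , 4
Constant first difference = 4, so extend:
34 + 4 = 38
38 + 4 = 42

42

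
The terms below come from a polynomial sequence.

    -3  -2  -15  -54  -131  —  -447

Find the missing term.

-258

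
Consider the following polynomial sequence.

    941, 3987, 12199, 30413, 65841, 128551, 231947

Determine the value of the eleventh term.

D1: 3046  8212  18214  35428  62710  103396
D2: 5166  10002  17214  27282  40686
D3: 4836  7212  10068  13404
D4: 2376  2856  3336
D5: 480  480
Constant fifth difference = 480, so extend:
3336 + 480 = 3816;  13404 + 3816 = 17220;  40686 + 17220 = 57906;  103396 + 57906 = 161302;  231947 + 161302 = 393249
3816 + 480 = 4296;  17220 + 4296 = 21516;  57906 + 21516 = 79422;  161302 + 79422 = 240724;  393249 + 240724 = 633973
4296 + 480 = 4776;  21516 + 4776 = 26292;  79422 + 26292 = 105714;  240724 + 105714 = 346438;  633973 + 346438 = 980411
4776 + 480 = 5256;  26292 + 5256 = 31548;  105714 + 31548 = 137262;  346438 + 137262 = 483700;  980411 + 483700 = 1464111

1464111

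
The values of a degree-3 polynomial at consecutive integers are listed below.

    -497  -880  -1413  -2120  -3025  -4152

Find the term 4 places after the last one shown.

-11360

First differences: -383, -533, -707, -905, -1127
Second differences: -150, -174, -198, -222
Third differences: -24, -24, -24
Third differences constant at -24.
-222 − 24 = -246;  -1127 − 246 = -1373;  -4152 − 1373 = -5525
-246 − 24 = -270;  -1373 − 270 = -1643;  -5525 − 1643 = -7168
-270 − 24 = -294;  -1643 − 294 = -1937;  -7168 − 1937 = -9105
-294 − 24 = -318;  -1937 − 318 = -2255;  -9105 − 2255 = -11360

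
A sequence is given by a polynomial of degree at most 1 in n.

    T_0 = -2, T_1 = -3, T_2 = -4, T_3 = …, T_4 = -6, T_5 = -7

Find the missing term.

-5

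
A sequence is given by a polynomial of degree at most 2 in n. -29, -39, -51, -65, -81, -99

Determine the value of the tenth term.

-191

Δ: -10 , -12 , -14 , -16 , -18
Δ²: -2 , -2 , -2 , -2
Second differences constant at -2.
-18 − 2 = -20;  -99 − 20 = -119
-20 − 2 = -22;  -119 − 22 = -141
-22 − 2 = -24;  -141 − 24 = -165
-24 − 2 = -26;  -165 − 26 = -191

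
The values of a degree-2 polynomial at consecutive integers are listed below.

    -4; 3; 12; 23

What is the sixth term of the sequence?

51

Δ: 7, 9, 11
Δ²: 2, 2
Second differences constant at 2.
11 + 2 = 13;  23 + 13 = 36
13 + 2 = 15;  36 + 15 = 51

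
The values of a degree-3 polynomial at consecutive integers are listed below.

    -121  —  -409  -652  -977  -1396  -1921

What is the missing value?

Using the last 5 terms:
Δ: -243  -325  -419  -525
Δ²: -82  -94  -106
Δ³: -12  -12
Constant third difference = -12.
Extend backward: -82 + 12 = -70;  -243 + 70 = -173;  -409 + 173 = -236

-236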